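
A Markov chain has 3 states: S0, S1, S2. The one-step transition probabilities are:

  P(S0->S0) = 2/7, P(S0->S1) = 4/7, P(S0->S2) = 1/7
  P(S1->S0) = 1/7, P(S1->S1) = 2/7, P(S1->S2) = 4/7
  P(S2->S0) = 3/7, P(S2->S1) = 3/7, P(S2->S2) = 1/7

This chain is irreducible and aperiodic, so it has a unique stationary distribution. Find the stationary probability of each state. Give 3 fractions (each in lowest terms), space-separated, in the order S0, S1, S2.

Answer: 3/11 9/22 7/22

Derivation:
The stationary distribution satisfies pi = pi * P, i.e.:
  pi_S0 = 2/7*pi_S0 + 1/7*pi_S1 + 3/7*pi_S2
  pi_S1 = 4/7*pi_S0 + 2/7*pi_S1 + 3/7*pi_S2
  pi_S2 = 1/7*pi_S0 + 4/7*pi_S1 + 1/7*pi_S2
with normalization: pi_S0 + pi_S1 + pi_S2 = 1.

Using the first 2 balance equations plus normalization, the linear system A*pi = b is:
  [-5/7, 1/7, 3/7] . pi = 0
  [4/7, -5/7, 3/7] . pi = 0
  [1, 1, 1] . pi = 1

Solving yields:
  pi_S0 = 3/11
  pi_S1 = 9/22
  pi_S2 = 7/22

Verification (pi * P):
  3/11*2/7 + 9/22*1/7 + 7/22*3/7 = 3/11 = pi_S0  (ok)
  3/11*4/7 + 9/22*2/7 + 7/22*3/7 = 9/22 = pi_S1  (ok)
  3/11*1/7 + 9/22*4/7 + 7/22*1/7 = 7/22 = pi_S2  (ok)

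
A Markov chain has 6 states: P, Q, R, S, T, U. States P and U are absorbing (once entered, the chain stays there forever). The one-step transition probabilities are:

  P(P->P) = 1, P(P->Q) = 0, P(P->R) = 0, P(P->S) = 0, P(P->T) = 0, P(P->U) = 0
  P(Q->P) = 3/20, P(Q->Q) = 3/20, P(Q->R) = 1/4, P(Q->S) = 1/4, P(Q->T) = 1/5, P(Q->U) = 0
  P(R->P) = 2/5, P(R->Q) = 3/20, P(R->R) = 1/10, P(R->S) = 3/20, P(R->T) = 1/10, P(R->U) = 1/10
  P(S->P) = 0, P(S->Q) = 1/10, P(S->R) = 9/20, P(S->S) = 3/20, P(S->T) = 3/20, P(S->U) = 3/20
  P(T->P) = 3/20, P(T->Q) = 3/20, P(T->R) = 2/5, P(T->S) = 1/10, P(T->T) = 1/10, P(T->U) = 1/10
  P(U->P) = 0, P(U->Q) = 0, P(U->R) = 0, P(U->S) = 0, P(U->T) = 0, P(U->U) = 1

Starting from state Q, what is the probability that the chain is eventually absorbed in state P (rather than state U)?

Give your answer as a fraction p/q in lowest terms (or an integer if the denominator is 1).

Let a_i = P(absorbed in P | start in state i).
Boundary conditions: a_P = 1, a_U = 0.
For each transient state i, a_i = sum_j P(i->j) * a_j:
  a_Q = 3/20*a_P + 3/20*a_Q + 1/4*a_R + 1/4*a_S + 1/5*a_T + 0*a_U
  a_R = 2/5*a_P + 3/20*a_Q + 1/10*a_R + 3/20*a_S + 1/10*a_T + 1/10*a_U
  a_S = 0*a_P + 1/10*a_Q + 9/20*a_R + 3/20*a_S + 3/20*a_T + 3/20*a_U
  a_T = 3/20*a_P + 3/20*a_Q + 2/5*a_R + 1/10*a_S + 1/10*a_T + 1/10*a_U

Substituting a_P = 1 and a_U = 0, rearrange to (I - Q) a = r where r[i] = P(i -> P):
  [17/20, -1/4, -1/4, -1/5] . (a_Q, a_R, a_S, a_T) = 3/20
  [-3/20, 9/10, -3/20, -1/10] . (a_Q, a_R, a_S, a_T) = 2/5
  [-1/10, -9/20, 17/20, -3/20] . (a_Q, a_R, a_S, a_T) = 0
  [-3/20, -2/5, -1/10, 9/10] . (a_Q, a_R, a_S, a_T) = 3/20

Solving yields:
  a_Q = 43043/58727
  a_R = 43627/58727
  a_S = 35267/58727
  a_T = 40270/58727

Starting state is Q, so the absorption probability is a_Q = 43043/58727.

Answer: 43043/58727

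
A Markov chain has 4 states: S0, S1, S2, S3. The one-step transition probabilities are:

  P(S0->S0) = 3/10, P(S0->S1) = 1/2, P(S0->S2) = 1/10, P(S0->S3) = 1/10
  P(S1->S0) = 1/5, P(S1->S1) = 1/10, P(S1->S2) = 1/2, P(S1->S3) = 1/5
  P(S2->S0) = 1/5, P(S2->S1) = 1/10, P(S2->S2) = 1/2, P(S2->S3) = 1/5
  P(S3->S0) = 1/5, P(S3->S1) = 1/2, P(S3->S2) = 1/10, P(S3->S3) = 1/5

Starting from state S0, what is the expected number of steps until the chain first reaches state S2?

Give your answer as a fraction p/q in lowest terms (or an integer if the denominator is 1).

Answer: 70/17

Derivation:
Let h_i = expected steps to first reach S2 from state i.
Boundary: h_S2 = 0.
First-step equations for the other states:
  h_S0 = 1 + 3/10*h_S0 + 1/2*h_S1 + 1/10*h_S2 + 1/10*h_S3
  h_S1 = 1 + 1/5*h_S0 + 1/10*h_S1 + 1/2*h_S2 + 1/5*h_S3
  h_S3 = 1 + 1/5*h_S0 + 1/2*h_S1 + 1/10*h_S2 + 1/5*h_S3

Substituting h_S2 = 0 and rearranging gives the linear system (I - Q) h = 1:
  [7/10, -1/2, -1/10] . (h_S0, h_S1, h_S3) = 1
  [-1/5, 9/10, -1/5] . (h_S0, h_S1, h_S3) = 1
  [-1/5, -1/2, 4/5] . (h_S0, h_S1, h_S3) = 1

Solving yields:
  h_S0 = 70/17
  h_S1 = 50/17
  h_S3 = 70/17

Starting state is S0, so the expected hitting time is h_S0 = 70/17.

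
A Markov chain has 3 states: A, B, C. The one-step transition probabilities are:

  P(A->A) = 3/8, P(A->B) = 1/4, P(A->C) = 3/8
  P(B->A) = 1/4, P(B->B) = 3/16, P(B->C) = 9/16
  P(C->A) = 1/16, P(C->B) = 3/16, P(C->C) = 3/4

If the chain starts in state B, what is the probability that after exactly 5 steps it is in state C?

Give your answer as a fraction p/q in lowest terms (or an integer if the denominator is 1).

Computing P^5 by repeated multiplication:
P^1 =
  A: [3/8, 1/4, 3/8]
  B: [1/4, 3/16, 9/16]
  C: [1/16, 3/16, 3/4]
P^2 =
  A: [29/128, 27/128, 9/16]
  B: [45/256, 13/64, 159/256]
  C: [15/128, 49/256, 177/256]
P^3 =
  A: [177/1024, 413/2048, 1281/2048]
  B: [637/4096, 813/4096, 1323/2048]
  C: [553/4096, 399/2048, 2745/4096]
P^4 =
  A: [5057/32768, 3249/16384, 21213/32768]
  B: [1215/8192, 12925/65536, 42891/65536]
  C: [9255/65536, 12841/65536, 2715/4096]
P^5 =
  A: [77547/524288, 103361/524288, 85845/131072]
  B: [152911/1048576, 25791/131072, 689337/1048576]
  C: [75167/524288, 205863/1048576, 692379/1048576]

(P^5)[B -> C] = 689337/1048576

Answer: 689337/1048576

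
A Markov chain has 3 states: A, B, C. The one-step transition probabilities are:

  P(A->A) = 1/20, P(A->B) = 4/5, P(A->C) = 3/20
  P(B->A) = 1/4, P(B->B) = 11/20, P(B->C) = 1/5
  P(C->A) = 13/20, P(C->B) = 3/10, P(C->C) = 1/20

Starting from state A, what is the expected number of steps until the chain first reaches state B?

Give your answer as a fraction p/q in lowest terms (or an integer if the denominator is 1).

Answer: 220/161

Derivation:
Let h_i = expected steps to first reach B from state i.
Boundary: h_B = 0.
First-step equations for the other states:
  h_A = 1 + 1/20*h_A + 4/5*h_B + 3/20*h_C
  h_C = 1 + 13/20*h_A + 3/10*h_B + 1/20*h_C

Substituting h_B = 0 and rearranging gives the linear system (I - Q) h = 1:
  [19/20, -3/20] . (h_A, h_C) = 1
  [-13/20, 19/20] . (h_A, h_C) = 1

Solving yields:
  h_A = 220/161
  h_C = 320/161

Starting state is A, so the expected hitting time is h_A = 220/161.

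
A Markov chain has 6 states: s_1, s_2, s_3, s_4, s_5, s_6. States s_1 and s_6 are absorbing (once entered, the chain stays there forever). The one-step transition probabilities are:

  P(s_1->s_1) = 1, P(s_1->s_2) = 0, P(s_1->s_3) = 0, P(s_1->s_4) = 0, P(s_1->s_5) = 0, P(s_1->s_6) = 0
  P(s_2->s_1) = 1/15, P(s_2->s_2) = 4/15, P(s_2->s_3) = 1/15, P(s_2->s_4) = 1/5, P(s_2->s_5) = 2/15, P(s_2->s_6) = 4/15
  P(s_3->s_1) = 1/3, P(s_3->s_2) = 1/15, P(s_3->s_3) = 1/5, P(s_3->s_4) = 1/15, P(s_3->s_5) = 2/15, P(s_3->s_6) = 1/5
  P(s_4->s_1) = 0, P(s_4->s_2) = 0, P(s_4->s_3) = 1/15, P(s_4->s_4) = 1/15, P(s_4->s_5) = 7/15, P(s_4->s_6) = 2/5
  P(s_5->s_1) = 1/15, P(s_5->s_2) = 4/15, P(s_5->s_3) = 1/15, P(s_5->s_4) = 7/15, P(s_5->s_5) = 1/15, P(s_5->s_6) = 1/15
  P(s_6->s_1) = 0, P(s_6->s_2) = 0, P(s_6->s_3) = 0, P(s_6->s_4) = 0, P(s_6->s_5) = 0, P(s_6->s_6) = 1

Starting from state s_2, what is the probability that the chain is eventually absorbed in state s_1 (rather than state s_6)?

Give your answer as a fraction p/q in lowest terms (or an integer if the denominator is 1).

Answer: 92/409

Derivation:
Let a_i = P(absorbed in s_1 | start in state i).
Boundary conditions: a_s_1 = 1, a_s_6 = 0.
For each transient state i, a_i = sum_j P(i->j) * a_j:
  a_s_2 = 1/15*a_s_1 + 4/15*a_s_2 + 1/15*a_s_3 + 1/5*a_s_4 + 2/15*a_s_5 + 4/15*a_s_6
  a_s_3 = 1/3*a_s_1 + 1/15*a_s_2 + 1/5*a_s_3 + 1/15*a_s_4 + 2/15*a_s_5 + 1/5*a_s_6
  a_s_4 = 0*a_s_1 + 0*a_s_2 + 1/15*a_s_3 + 1/15*a_s_4 + 7/15*a_s_5 + 2/5*a_s_6
  a_s_5 = 1/15*a_s_1 + 4/15*a_s_2 + 1/15*a_s_3 + 7/15*a_s_4 + 1/15*a_s_5 + 1/15*a_s_6

Substituting a_s_1 = 1 and a_s_6 = 0, rearrange to (I - Q) a = r where r[i] = P(i -> s_1):
  [11/15, -1/15, -1/5, -2/15] . (a_s_2, a_s_3, a_s_4, a_s_5) = 1/15
  [-1/15, 4/5, -1/15, -2/15] . (a_s_2, a_s_3, a_s_4, a_s_5) = 1/3
  [0, -1/15, 14/15, -7/15] . (a_s_2, a_s_3, a_s_4, a_s_5) = 0
  [-4/15, -1/15, -7/15, 14/15] . (a_s_2, a_s_3, a_s_4, a_s_5) = 1/15

Solving yields:
  a_s_2 = 92/409
  a_s_3 = 602/1227
  a_s_4 = 197/1227
  a_s_5 = 308/1227

Starting state is s_2, so the absorption probability is a_s_2 = 92/409.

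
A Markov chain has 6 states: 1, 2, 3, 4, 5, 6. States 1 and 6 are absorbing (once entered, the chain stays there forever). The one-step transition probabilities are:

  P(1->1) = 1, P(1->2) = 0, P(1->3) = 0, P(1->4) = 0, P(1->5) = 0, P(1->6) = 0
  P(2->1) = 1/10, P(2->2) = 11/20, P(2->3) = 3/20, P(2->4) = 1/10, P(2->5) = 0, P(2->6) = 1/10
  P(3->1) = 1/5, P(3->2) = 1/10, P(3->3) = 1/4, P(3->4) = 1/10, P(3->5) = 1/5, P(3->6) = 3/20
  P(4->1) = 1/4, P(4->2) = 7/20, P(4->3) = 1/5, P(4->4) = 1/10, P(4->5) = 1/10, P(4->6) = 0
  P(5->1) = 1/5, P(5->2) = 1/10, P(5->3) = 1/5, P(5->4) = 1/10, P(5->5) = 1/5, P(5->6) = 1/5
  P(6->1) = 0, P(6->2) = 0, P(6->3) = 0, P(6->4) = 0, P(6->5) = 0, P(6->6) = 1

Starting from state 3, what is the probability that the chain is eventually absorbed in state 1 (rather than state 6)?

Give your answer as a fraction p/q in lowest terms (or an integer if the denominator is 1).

Let a_i = P(absorbed in 1 | start in state i).
Boundary conditions: a_1 = 1, a_6 = 0.
For each transient state i, a_i = sum_j P(i->j) * a_j:
  a_2 = 1/10*a_1 + 11/20*a_2 + 3/20*a_3 + 1/10*a_4 + 0*a_5 + 1/10*a_6
  a_3 = 1/5*a_1 + 1/10*a_2 + 1/4*a_3 + 1/10*a_4 + 1/5*a_5 + 3/20*a_6
  a_4 = 1/4*a_1 + 7/20*a_2 + 1/5*a_3 + 1/10*a_4 + 1/10*a_5 + 0*a_6
  a_5 = 1/5*a_1 + 1/10*a_2 + 1/5*a_3 + 1/10*a_4 + 1/5*a_5 + 1/5*a_6

Substituting a_1 = 1 and a_6 = 0, rearrange to (I - Q) a = r where r[i] = P(i -> 1):
  [9/20, -3/20, -1/10, 0] . (a_2, a_3, a_4, a_5) = 1/10
  [-1/10, 3/4, -1/10, -1/5] . (a_2, a_3, a_4, a_5) = 1/5
  [-7/20, -1/5, 9/10, -1/10] . (a_2, a_3, a_4, a_5) = 1/4
  [-1/10, -1/5, -1/10, 4/5] . (a_2, a_3, a_4, a_5) = 1/5

Solving yields:
  a_2 = 3924/6889
  a_3 = 4010/6889
  a_4 = 4754/6889
  a_5 = 7619/13778

Starting state is 3, so the absorption probability is a_3 = 4010/6889.

Answer: 4010/6889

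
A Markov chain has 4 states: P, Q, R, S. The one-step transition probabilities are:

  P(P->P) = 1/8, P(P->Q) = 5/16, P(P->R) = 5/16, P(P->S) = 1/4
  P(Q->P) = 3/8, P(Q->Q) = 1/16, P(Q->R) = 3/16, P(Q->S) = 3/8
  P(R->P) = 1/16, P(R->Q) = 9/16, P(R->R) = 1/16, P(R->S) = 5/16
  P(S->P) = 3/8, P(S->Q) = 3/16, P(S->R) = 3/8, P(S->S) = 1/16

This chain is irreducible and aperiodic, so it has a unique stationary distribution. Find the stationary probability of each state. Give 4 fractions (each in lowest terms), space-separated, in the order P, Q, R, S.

The stationary distribution satisfies pi = pi * P, i.e.:
  pi_P = 1/8*pi_P + 3/8*pi_Q + 1/16*pi_R + 3/8*pi_S
  pi_Q = 5/16*pi_P + 1/16*pi_Q + 9/16*pi_R + 3/16*pi_S
  pi_R = 5/16*pi_P + 3/16*pi_Q + 1/16*pi_R + 3/8*pi_S
  pi_S = 1/4*pi_P + 3/8*pi_Q + 5/16*pi_R + 1/16*pi_S
with normalization: pi_P + pi_Q + pi_R + pi_S = 1.

Using the first 3 balance equations plus normalization, the linear system A*pi = b is:
  [-7/8, 3/8, 1/16, 3/8] . pi = 0
  [5/16, -15/16, 9/16, 3/16] . pi = 0
  [5/16, 3/16, -15/16, 3/8] . pi = 0
  [1, 1, 1, 1] . pi = 1

Solving yields:
  pi_P = 627/2600
  pi_Q = 707/2600
  pi_R = 153/650
  pi_S = 327/1300

Verification (pi * P):
  627/2600*1/8 + 707/2600*3/8 + 153/650*1/16 + 327/1300*3/8 = 627/2600 = pi_P  (ok)
  627/2600*5/16 + 707/2600*1/16 + 153/650*9/16 + 327/1300*3/16 = 707/2600 = pi_Q  (ok)
  627/2600*5/16 + 707/2600*3/16 + 153/650*1/16 + 327/1300*3/8 = 153/650 = pi_R  (ok)
  627/2600*1/4 + 707/2600*3/8 + 153/650*5/16 + 327/1300*1/16 = 327/1300 = pi_S  (ok)

Answer: 627/2600 707/2600 153/650 327/1300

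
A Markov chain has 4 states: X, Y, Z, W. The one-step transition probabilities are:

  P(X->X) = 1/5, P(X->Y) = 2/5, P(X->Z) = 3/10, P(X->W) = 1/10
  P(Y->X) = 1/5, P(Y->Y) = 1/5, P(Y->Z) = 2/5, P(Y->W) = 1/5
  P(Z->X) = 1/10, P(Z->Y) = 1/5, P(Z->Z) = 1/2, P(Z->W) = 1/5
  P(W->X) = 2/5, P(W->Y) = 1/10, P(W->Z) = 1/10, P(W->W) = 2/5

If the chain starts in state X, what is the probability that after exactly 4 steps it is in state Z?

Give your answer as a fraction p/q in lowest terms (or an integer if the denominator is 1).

Computing P^4 by repeated multiplication:
P^1 =
  X: [1/5, 2/5, 3/10, 1/10]
  Y: [1/5, 1/5, 2/5, 1/5]
  Z: [1/10, 1/5, 1/2, 1/5]
  W: [2/5, 1/10, 1/10, 2/5]
P^2 =
  X: [19/100, 23/100, 19/50, 1/5]
  Y: [1/5, 11/50, 9/25, 11/50]
  Z: [19/100, 1/5, 19/50, 23/100]
  W: [27/100, 6/25, 1/4, 6/25]
P^3 =
  X: [101/500, 109/500, 359/1000, 221/1000]
  Y: [26/125, 109/500, 7/20, 28/125]
  Z: [26/125, 43/200, 7/20, 227/1000]
  W: [223/1000, 23/100, 163/500, 221/1000]
P^4 =
  X: [2083/10000, 2183/10000, 1747/5000, 28/125]
  Y: [1049/5000, 137/625, 347/1000, 28/125]
  Z: [263/1250, 2189/10000, 3461/10000, 1123/5000]
  W: [529/2500, 89/400, 43/125, 2219/10000]

(P^4)[X -> Z] = 1747/5000

Answer: 1747/5000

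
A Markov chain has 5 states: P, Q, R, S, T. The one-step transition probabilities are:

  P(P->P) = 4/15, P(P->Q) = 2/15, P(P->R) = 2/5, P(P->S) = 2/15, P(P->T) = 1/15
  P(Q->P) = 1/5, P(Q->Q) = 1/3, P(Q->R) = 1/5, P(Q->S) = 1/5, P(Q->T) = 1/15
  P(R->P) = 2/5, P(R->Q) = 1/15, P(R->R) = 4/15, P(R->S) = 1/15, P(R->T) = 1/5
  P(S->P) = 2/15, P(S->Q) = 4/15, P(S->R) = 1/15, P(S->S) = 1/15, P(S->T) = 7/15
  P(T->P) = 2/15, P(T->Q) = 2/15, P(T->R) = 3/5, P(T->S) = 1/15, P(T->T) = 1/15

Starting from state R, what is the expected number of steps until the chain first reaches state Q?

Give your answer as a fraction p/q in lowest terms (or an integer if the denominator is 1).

Let h_i = expected steps to first reach Q from state i.
Boundary: h_Q = 0.
First-step equations for the other states:
  h_P = 1 + 4/15*h_P + 2/15*h_Q + 2/5*h_R + 2/15*h_S + 1/15*h_T
  h_R = 1 + 2/5*h_P + 1/15*h_Q + 4/15*h_R + 1/15*h_S + 1/5*h_T
  h_S = 1 + 2/15*h_P + 4/15*h_Q + 1/15*h_R + 1/15*h_S + 7/15*h_T
  h_T = 1 + 2/15*h_P + 2/15*h_Q + 3/5*h_R + 1/15*h_S + 1/15*h_T

Substituting h_Q = 0 and rearranging gives the linear system (I - Q) h = 1:
  [11/15, -2/5, -2/15, -1/15] . (h_P, h_R, h_S, h_T) = 1
  [-2/5, 11/15, -1/15, -1/5] . (h_P, h_R, h_S, h_T) = 1
  [-2/15, -1/15, 14/15, -7/15] . (h_P, h_R, h_S, h_T) = 1
  [-2/15, -3/5, -1/15, 14/15] . (h_P, h_R, h_S, h_T) = 1

Solving yields:
  h_P = 12057/1475
  h_R = 12897/1475
  h_S = 10392/1475
  h_T = 12336/1475

Starting state is R, so the expected hitting time is h_R = 12897/1475.

Answer: 12897/1475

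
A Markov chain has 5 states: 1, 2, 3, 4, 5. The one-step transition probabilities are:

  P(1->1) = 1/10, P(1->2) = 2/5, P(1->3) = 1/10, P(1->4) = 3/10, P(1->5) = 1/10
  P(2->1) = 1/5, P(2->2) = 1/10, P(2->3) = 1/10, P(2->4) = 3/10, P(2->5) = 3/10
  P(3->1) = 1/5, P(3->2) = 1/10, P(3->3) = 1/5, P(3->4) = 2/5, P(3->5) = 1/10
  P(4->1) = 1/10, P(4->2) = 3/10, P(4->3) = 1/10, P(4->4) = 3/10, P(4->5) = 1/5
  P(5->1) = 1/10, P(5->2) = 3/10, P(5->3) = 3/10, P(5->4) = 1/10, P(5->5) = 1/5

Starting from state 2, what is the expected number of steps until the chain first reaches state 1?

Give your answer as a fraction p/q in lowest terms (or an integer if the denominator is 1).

Answer: 338/51

Derivation:
Let h_i = expected steps to first reach 1 from state i.
Boundary: h_1 = 0.
First-step equations for the other states:
  h_2 = 1 + 1/5*h_1 + 1/10*h_2 + 1/10*h_3 + 3/10*h_4 + 3/10*h_5
  h_3 = 1 + 1/5*h_1 + 1/10*h_2 + 1/5*h_3 + 2/5*h_4 + 1/10*h_5
  h_4 = 1 + 1/10*h_1 + 3/10*h_2 + 1/10*h_3 + 3/10*h_4 + 1/5*h_5
  h_5 = 1 + 1/10*h_1 + 3/10*h_2 + 3/10*h_3 + 1/10*h_4 + 1/5*h_5

Substituting h_1 = 0 and rearranging gives the linear system (I - Q) h = 1:
  [9/10, -1/10, -3/10, -3/10] . (h_2, h_3, h_4, h_5) = 1
  [-1/10, 4/5, -2/5, -1/10] . (h_2, h_3, h_4, h_5) = 1
  [-3/10, -1/10, 7/10, -1/5] . (h_2, h_3, h_4, h_5) = 1
  [-3/10, -3/10, -1/10, 4/5] . (h_2, h_3, h_4, h_5) = 1

Solving yields:
  h_2 = 338/51
  h_3 = 112/17
  h_4 = 1108/153
  h_5 = 64/9

Starting state is 2, so the expected hitting time is h_2 = 338/51.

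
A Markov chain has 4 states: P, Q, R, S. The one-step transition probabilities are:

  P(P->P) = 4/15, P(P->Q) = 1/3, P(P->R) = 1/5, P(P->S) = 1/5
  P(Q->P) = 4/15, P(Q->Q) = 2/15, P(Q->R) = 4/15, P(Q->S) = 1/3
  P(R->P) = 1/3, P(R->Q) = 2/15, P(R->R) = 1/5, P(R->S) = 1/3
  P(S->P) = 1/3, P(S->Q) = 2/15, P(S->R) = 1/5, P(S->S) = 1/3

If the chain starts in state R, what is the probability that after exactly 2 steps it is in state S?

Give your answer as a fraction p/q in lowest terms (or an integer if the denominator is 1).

Answer: 13/45

Derivation:
Computing P^2 by repeated multiplication:
P^1 =
  P: [4/15, 1/3, 1/5, 1/5]
  Q: [4/15, 2/15, 4/15, 1/3]
  R: [1/3, 2/15, 1/5, 1/3]
  S: [1/3, 2/15, 1/5, 1/3]
P^2 =
  P: [22/75, 14/75, 2/9, 67/225]
  Q: [23/75, 14/75, 47/225, 67/225]
  R: [68/225, 1/5, 47/225, 13/45]
  S: [68/225, 1/5, 47/225, 13/45]

(P^2)[R -> S] = 13/45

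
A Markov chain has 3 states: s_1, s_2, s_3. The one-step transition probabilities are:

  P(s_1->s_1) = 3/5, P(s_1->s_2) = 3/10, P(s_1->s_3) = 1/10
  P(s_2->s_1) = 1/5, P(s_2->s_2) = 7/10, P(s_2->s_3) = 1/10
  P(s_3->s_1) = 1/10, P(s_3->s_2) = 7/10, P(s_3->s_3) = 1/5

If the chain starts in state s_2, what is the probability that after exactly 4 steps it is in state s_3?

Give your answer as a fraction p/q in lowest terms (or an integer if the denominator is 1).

Answer: 1111/10000

Derivation:
Computing P^4 by repeated multiplication:
P^1 =
  s_1: [3/5, 3/10, 1/10]
  s_2: [1/5, 7/10, 1/10]
  s_3: [1/10, 7/10, 1/5]
P^2 =
  s_1: [43/100, 23/50, 11/100]
  s_2: [27/100, 31/50, 11/100]
  s_3: [11/50, 33/50, 3/25]
P^3 =
  s_1: [361/1000, 66/125, 111/1000]
  s_2: [297/1000, 74/125, 111/1000]
  s_3: [69/250, 153/250, 14/125]
P^4 =
  s_1: [3333/10000, 1389/2500, 1111/10000]
  s_2: [3077/10000, 1453/2500, 1111/10000]
  s_3: [187/625, 737/1250, 139/1250]

(P^4)[s_2 -> s_3] = 1111/10000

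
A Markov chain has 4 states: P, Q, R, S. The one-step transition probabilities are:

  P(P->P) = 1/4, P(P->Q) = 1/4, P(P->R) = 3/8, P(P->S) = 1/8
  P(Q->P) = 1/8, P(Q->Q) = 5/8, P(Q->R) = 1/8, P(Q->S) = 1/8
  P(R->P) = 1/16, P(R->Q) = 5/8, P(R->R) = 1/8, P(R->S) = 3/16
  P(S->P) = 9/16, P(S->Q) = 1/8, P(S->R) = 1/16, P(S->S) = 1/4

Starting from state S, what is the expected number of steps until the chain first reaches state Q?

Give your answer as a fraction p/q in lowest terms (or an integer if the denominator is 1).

Let h_i = expected steps to first reach Q from state i.
Boundary: h_Q = 0.
First-step equations for the other states:
  h_P = 1 + 1/4*h_P + 1/4*h_Q + 3/8*h_R + 1/8*h_S
  h_R = 1 + 1/16*h_P + 5/8*h_Q + 1/8*h_R + 3/16*h_S
  h_S = 1 + 9/16*h_P + 1/8*h_Q + 1/16*h_R + 1/4*h_S

Substituting h_Q = 0 and rearranging gives the linear system (I - Q) h = 1:
  [3/4, -3/8, -1/8] . (h_P, h_R, h_S) = 1
  [-1/16, 7/8, -3/16] . (h_P, h_R, h_S) = 1
  [-9/16, -1/16, 3/4] . (h_P, h_R, h_S) = 1

Solving yields:
  h_P = 1140/373
  h_R = 812/373
  h_S = 1420/373

Starting state is S, so the expected hitting time is h_S = 1420/373.

Answer: 1420/373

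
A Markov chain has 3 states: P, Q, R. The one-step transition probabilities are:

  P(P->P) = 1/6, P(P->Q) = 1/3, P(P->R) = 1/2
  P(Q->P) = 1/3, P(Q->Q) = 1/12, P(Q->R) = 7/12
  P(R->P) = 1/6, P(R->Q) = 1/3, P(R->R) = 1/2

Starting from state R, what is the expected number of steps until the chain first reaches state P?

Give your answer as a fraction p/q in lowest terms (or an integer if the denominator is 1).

Answer: 90/19

Derivation:
Let h_i = expected steps to first reach P from state i.
Boundary: h_P = 0.
First-step equations for the other states:
  h_Q = 1 + 1/3*h_P + 1/12*h_Q + 7/12*h_R
  h_R = 1 + 1/6*h_P + 1/3*h_Q + 1/2*h_R

Substituting h_P = 0 and rearranging gives the linear system (I - Q) h = 1:
  [11/12, -7/12] . (h_Q, h_R) = 1
  [-1/3, 1/2] . (h_Q, h_R) = 1

Solving yields:
  h_Q = 78/19
  h_R = 90/19

Starting state is R, so the expected hitting time is h_R = 90/19.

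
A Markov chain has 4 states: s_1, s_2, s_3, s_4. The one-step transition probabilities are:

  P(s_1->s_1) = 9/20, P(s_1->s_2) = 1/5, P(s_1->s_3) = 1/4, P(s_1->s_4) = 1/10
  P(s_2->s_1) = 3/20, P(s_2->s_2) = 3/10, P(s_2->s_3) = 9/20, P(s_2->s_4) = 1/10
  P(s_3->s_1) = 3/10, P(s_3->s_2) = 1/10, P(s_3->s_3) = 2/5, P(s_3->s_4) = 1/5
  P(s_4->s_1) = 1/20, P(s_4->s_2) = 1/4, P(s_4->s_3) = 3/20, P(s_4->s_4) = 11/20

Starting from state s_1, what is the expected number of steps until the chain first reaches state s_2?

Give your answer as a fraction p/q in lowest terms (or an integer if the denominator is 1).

Let h_i = expected steps to first reach s_2 from state i.
Boundary: h_s_2 = 0.
First-step equations for the other states:
  h_s_1 = 1 + 9/20*h_s_1 + 1/5*h_s_2 + 1/4*h_s_3 + 1/10*h_s_4
  h_s_3 = 1 + 3/10*h_s_1 + 1/10*h_s_2 + 2/5*h_s_3 + 1/5*h_s_4
  h_s_4 = 1 + 1/20*h_s_1 + 1/4*h_s_2 + 3/20*h_s_3 + 11/20*h_s_4

Substituting h_s_2 = 0 and rearranging gives the linear system (I - Q) h = 1:
  [11/20, -1/4, -1/10] . (h_s_1, h_s_3, h_s_4) = 1
  [-3/10, 3/5, -1/5] . (h_s_1, h_s_3, h_s_4) = 1
  [-1/20, -3/20, 9/20] . (h_s_1, h_s_3, h_s_4) = 1

Solving yields:
  h_s_1 = 1910/353
  h_s_3 = 2110/353
  h_s_4 = 1700/353

Starting state is s_1, so the expected hitting time is h_s_1 = 1910/353.

Answer: 1910/353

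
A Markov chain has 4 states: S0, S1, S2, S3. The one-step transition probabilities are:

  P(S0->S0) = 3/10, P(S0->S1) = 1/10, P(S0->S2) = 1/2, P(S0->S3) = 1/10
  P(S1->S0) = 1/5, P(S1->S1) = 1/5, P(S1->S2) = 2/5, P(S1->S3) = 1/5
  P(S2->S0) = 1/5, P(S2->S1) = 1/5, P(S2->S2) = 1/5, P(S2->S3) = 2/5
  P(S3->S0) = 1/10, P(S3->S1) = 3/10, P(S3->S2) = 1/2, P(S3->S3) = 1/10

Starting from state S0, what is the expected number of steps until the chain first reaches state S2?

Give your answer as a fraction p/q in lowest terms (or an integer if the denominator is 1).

Answer: 220/107

Derivation:
Let h_i = expected steps to first reach S2 from state i.
Boundary: h_S2 = 0.
First-step equations for the other states:
  h_S0 = 1 + 3/10*h_S0 + 1/10*h_S1 + 1/2*h_S2 + 1/10*h_S3
  h_S1 = 1 + 1/5*h_S0 + 1/5*h_S1 + 2/5*h_S2 + 1/5*h_S3
  h_S3 = 1 + 1/10*h_S0 + 3/10*h_S1 + 1/2*h_S2 + 1/10*h_S3

Substituting h_S2 = 0 and rearranging gives the linear system (I - Q) h = 1:
  [7/10, -1/10, -1/10] . (h_S0, h_S1, h_S3) = 1
  [-1/5, 4/5, -1/5] . (h_S0, h_S1, h_S3) = 1
  [-1/10, -3/10, 9/10] . (h_S0, h_S1, h_S3) = 1

Solving yields:
  h_S0 = 220/107
  h_S1 = 245/107
  h_S3 = 225/107

Starting state is S0, so the expected hitting time is h_S0 = 220/107.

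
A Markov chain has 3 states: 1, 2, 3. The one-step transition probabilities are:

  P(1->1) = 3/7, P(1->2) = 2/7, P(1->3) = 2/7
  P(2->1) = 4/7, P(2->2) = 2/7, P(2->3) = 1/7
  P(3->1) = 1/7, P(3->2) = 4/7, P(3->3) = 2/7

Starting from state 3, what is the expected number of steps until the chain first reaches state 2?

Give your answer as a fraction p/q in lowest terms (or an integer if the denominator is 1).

Answer: 35/18

Derivation:
Let h_i = expected steps to first reach 2 from state i.
Boundary: h_2 = 0.
First-step equations for the other states:
  h_1 = 1 + 3/7*h_1 + 2/7*h_2 + 2/7*h_3
  h_3 = 1 + 1/7*h_1 + 4/7*h_2 + 2/7*h_3

Substituting h_2 = 0 and rearranging gives the linear system (I - Q) h = 1:
  [4/7, -2/7] . (h_1, h_3) = 1
  [-1/7, 5/7] . (h_1, h_3) = 1

Solving yields:
  h_1 = 49/18
  h_3 = 35/18

Starting state is 3, so the expected hitting time is h_3 = 35/18.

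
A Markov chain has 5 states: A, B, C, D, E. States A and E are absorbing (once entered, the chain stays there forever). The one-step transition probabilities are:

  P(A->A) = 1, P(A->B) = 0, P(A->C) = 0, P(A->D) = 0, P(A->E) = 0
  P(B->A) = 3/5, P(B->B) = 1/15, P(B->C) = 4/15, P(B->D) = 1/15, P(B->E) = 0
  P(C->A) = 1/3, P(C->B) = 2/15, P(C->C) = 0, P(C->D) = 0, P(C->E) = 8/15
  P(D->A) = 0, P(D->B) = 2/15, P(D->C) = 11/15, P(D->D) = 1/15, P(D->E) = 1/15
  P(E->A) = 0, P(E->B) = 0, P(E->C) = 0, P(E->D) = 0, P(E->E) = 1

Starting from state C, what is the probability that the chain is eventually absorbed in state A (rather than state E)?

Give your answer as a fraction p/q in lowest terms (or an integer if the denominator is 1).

Let a_i = P(absorbed in A | start in state i).
Boundary conditions: a_A = 1, a_E = 0.
For each transient state i, a_i = sum_j P(i->j) * a_j:
  a_B = 3/5*a_A + 1/15*a_B + 4/15*a_C + 1/15*a_D + 0*a_E
  a_C = 1/3*a_A + 2/15*a_B + 0*a_C + 0*a_D + 8/15*a_E
  a_D = 0*a_A + 2/15*a_B + 11/15*a_C + 1/15*a_D + 1/15*a_E

Substituting a_A = 1 and a_E = 0, rearrange to (I - Q) a = r where r[i] = P(i -> A):
  [14/15, -4/15, -1/15] . (a_B, a_C, a_D) = 3/5
  [-2/15, 1, 0] . (a_B, a_C, a_D) = 1/3
  [-2/15, -11/15, 14/15] . (a_B, a_C, a_D) = 0

Solving yields:
  a_B = 2225/2776
  a_C = 611/1388
  a_D = 639/1388

Starting state is C, so the absorption probability is a_C = 611/1388.

Answer: 611/1388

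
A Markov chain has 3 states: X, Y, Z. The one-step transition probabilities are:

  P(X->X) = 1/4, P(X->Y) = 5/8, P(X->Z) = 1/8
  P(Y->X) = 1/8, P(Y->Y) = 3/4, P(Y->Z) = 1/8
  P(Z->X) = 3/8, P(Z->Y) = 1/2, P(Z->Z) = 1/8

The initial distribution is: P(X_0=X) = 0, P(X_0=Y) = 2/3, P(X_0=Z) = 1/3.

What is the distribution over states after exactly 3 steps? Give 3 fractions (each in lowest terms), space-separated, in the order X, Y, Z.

Propagating the distribution step by step (d_{t+1} = d_t * P):
d_0 = (X=0, Y=2/3, Z=1/3)
  d_1[X] = 0*1/4 + 2/3*1/8 + 1/3*3/8 = 5/24
  d_1[Y] = 0*5/8 + 2/3*3/4 + 1/3*1/2 = 2/3
  d_1[Z] = 0*1/8 + 2/3*1/8 + 1/3*1/8 = 1/8
d_1 = (X=5/24, Y=2/3, Z=1/8)
  d_2[X] = 5/24*1/4 + 2/3*1/8 + 1/8*3/8 = 35/192
  d_2[Y] = 5/24*5/8 + 2/3*3/4 + 1/8*1/2 = 133/192
  d_2[Z] = 5/24*1/8 + 2/3*1/8 + 1/8*1/8 = 1/8
d_2 = (X=35/192, Y=133/192, Z=1/8)
  d_3[X] = 35/192*1/4 + 133/192*1/8 + 1/8*3/8 = 275/1536
  d_3[Y] = 35/192*5/8 + 133/192*3/4 + 1/8*1/2 = 1069/1536
  d_3[Z] = 35/192*1/8 + 133/192*1/8 + 1/8*1/8 = 1/8
d_3 = (X=275/1536, Y=1069/1536, Z=1/8)

Answer: 275/1536 1069/1536 1/8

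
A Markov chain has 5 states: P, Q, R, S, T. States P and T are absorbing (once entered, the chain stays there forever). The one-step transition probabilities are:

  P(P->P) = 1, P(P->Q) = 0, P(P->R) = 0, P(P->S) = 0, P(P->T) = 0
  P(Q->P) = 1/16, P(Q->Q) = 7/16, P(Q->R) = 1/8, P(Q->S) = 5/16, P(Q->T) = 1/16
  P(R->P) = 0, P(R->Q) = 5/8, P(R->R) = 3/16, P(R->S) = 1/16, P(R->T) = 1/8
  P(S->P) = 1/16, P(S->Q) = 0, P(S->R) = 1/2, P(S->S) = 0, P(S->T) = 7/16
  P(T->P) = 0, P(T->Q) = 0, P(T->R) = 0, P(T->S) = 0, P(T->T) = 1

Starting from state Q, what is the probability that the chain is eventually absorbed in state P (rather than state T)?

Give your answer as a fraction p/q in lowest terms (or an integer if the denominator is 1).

Let a_i = P(absorbed in P | start in state i).
Boundary conditions: a_P = 1, a_T = 0.
For each transient state i, a_i = sum_j P(i->j) * a_j:
  a_Q = 1/16*a_P + 7/16*a_Q + 1/8*a_R + 5/16*a_S + 1/16*a_T
  a_R = 0*a_P + 5/8*a_Q + 3/16*a_R + 1/16*a_S + 1/8*a_T
  a_S = 1/16*a_P + 0*a_Q + 1/2*a_R + 0*a_S + 7/16*a_T

Substituting a_P = 1 and a_T = 0, rearrange to (I - Q) a = r where r[i] = P(i -> P):
  [9/16, -1/8, -5/16] . (a_Q, a_R, a_S) = 1/16
  [-5/8, 13/16, -1/16] . (a_Q, a_R, a_S) = 0
  [0, -1/2, 1] . (a_Q, a_R, a_S) = 1/16

Solving yields:
  a_Q = 89/360
  a_R = 73/360
  a_S = 59/360

Starting state is Q, so the absorption probability is a_Q = 89/360.

Answer: 89/360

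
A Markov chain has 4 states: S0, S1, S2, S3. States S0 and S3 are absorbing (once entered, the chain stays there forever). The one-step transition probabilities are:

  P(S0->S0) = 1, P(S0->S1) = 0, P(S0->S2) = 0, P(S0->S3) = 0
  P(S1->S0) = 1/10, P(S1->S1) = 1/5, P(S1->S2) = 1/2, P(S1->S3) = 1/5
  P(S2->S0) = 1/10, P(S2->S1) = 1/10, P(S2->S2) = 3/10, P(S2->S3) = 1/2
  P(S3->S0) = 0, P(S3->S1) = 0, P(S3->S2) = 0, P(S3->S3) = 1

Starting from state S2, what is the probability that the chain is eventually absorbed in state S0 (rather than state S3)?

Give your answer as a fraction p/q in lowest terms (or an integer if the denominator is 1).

Let a_i = P(absorbed in S0 | start in state i).
Boundary conditions: a_S0 = 1, a_S3 = 0.
For each transient state i, a_i = sum_j P(i->j) * a_j:
  a_S1 = 1/10*a_S0 + 1/5*a_S1 + 1/2*a_S2 + 1/5*a_S3
  a_S2 = 1/10*a_S0 + 1/10*a_S1 + 3/10*a_S2 + 1/2*a_S3

Substituting a_S0 = 1 and a_S3 = 0, rearrange to (I - Q) a = r where r[i] = P(i -> S0):
  [4/5, -1/2] . (a_S1, a_S2) = 1/10
  [-1/10, 7/10] . (a_S1, a_S2) = 1/10

Solving yields:
  a_S1 = 4/17
  a_S2 = 3/17

Starting state is S2, so the absorption probability is a_S2 = 3/17.

Answer: 3/17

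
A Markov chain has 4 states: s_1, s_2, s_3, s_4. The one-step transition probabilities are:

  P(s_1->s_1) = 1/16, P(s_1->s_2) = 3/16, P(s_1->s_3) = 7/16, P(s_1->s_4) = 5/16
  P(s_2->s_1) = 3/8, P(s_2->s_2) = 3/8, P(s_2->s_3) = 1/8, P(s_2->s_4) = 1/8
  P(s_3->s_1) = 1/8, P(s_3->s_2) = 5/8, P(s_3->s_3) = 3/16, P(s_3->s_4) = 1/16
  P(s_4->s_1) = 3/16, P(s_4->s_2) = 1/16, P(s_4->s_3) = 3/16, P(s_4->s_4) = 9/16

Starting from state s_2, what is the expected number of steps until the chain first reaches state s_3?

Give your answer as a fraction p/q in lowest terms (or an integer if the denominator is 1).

Answer: 132/29

Derivation:
Let h_i = expected steps to first reach s_3 from state i.
Boundary: h_s_3 = 0.
First-step equations for the other states:
  h_s_1 = 1 + 1/16*h_s_1 + 3/16*h_s_2 + 7/16*h_s_3 + 5/16*h_s_4
  h_s_2 = 1 + 3/8*h_s_1 + 3/8*h_s_2 + 1/8*h_s_3 + 1/8*h_s_4
  h_s_4 = 1 + 3/16*h_s_1 + 1/16*h_s_2 + 3/16*h_s_3 + 9/16*h_s_4

Substituting h_s_3 = 0 and rearranging gives the linear system (I - Q) h = 1:
  [15/16, -3/16, -5/16] . (h_s_1, h_s_2, h_s_4) = 1
  [-3/8, 5/8, -1/8] . (h_s_1, h_s_2, h_s_4) = 1
  [-3/16, -1/16, 7/16] . (h_s_1, h_s_2, h_s_4) = 1

Solving yields:
  h_s_1 = 100/29
  h_s_2 = 132/29
  h_s_4 = 128/29

Starting state is s_2, so the expected hitting time is h_s_2 = 132/29.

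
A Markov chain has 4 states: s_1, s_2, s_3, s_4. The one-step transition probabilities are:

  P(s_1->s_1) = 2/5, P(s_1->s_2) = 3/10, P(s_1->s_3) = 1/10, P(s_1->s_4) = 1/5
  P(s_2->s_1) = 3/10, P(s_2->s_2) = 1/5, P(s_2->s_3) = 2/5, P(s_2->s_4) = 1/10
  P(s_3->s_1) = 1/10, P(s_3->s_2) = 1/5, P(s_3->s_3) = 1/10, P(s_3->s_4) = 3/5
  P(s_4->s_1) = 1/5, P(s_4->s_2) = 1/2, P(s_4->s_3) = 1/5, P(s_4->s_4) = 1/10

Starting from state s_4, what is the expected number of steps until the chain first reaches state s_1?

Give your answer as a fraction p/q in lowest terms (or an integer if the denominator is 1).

Let h_i = expected steps to first reach s_1 from state i.
Boundary: h_s_1 = 0.
First-step equations for the other states:
  h_s_2 = 1 + 3/10*h_s_1 + 1/5*h_s_2 + 2/5*h_s_3 + 1/10*h_s_4
  h_s_3 = 1 + 1/10*h_s_1 + 1/5*h_s_2 + 1/10*h_s_3 + 3/5*h_s_4
  h_s_4 = 1 + 1/5*h_s_1 + 1/2*h_s_2 + 1/5*h_s_3 + 1/10*h_s_4

Substituting h_s_1 = 0 and rearranging gives the linear system (I - Q) h = 1:
  [4/5, -2/5, -1/10] . (h_s_2, h_s_3, h_s_4) = 1
  [-1/5, 9/10, -3/5] . (h_s_2, h_s_3, h_s_4) = 1
  [-1/2, -1/5, 9/10] . (h_s_2, h_s_3, h_s_4) = 1

Solving yields:
  h_s_2 = 1400/311
  h_s_3 = 1650/311
  h_s_4 = 1490/311

Starting state is s_4, so the expected hitting time is h_s_4 = 1490/311.

Answer: 1490/311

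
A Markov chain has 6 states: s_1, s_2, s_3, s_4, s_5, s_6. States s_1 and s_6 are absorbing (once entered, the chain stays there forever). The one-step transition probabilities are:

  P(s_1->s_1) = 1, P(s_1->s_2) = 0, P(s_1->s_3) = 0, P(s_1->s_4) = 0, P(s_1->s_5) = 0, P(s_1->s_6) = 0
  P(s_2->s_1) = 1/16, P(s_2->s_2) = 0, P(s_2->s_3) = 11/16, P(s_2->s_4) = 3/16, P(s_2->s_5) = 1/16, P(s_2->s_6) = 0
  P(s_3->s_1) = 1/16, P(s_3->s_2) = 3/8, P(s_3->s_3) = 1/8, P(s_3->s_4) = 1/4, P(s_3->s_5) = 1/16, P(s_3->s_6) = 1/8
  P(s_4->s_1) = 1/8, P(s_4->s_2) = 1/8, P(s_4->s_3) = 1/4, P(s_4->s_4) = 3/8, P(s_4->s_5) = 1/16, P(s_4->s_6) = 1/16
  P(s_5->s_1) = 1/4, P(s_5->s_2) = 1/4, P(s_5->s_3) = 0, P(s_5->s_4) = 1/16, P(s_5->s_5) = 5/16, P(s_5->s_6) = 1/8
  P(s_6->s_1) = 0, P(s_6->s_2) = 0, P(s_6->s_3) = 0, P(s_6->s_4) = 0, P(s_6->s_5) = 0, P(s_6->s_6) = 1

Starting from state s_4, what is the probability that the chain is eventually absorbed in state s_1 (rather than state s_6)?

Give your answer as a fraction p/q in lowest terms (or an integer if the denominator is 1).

Let a_i = P(absorbed in s_1 | start in state i).
Boundary conditions: a_s_1 = 1, a_s_6 = 0.
For each transient state i, a_i = sum_j P(i->j) * a_j:
  a_s_2 = 1/16*a_s_1 + 0*a_s_2 + 11/16*a_s_3 + 3/16*a_s_4 + 1/16*a_s_5 + 0*a_s_6
  a_s_3 = 1/16*a_s_1 + 3/8*a_s_2 + 1/8*a_s_3 + 1/4*a_s_4 + 1/16*a_s_5 + 1/8*a_s_6
  a_s_4 = 1/8*a_s_1 + 1/8*a_s_2 + 1/4*a_s_3 + 3/8*a_s_4 + 1/16*a_s_5 + 1/16*a_s_6
  a_s_5 = 1/4*a_s_1 + 1/4*a_s_2 + 0*a_s_3 + 1/16*a_s_4 + 5/16*a_s_5 + 1/8*a_s_6

Substituting a_s_1 = 1 and a_s_6 = 0, rearrange to (I - Q) a = r where r[i] = P(i -> s_1):
  [1, -11/16, -3/16, -1/16] . (a_s_2, a_s_3, a_s_4, a_s_5) = 1/16
  [-3/8, 7/8, -1/4, -1/16] . (a_s_2, a_s_3, a_s_4, a_s_5) = 1/16
  [-1/8, -1/4, 5/8, -1/16] . (a_s_2, a_s_3, a_s_4, a_s_5) = 1/8
  [-1/4, 0, -1/16, 11/16] . (a_s_2, a_s_3, a_s_4, a_s_5) = 1/4

Solving yields:
  a_s_2 = 5951/10256
  a_s_3 = 685/1282
  a_s_4 = 3039/5128
  a_s_5 = 3223/5128

Starting state is s_4, so the absorption probability is a_s_4 = 3039/5128.

Answer: 3039/5128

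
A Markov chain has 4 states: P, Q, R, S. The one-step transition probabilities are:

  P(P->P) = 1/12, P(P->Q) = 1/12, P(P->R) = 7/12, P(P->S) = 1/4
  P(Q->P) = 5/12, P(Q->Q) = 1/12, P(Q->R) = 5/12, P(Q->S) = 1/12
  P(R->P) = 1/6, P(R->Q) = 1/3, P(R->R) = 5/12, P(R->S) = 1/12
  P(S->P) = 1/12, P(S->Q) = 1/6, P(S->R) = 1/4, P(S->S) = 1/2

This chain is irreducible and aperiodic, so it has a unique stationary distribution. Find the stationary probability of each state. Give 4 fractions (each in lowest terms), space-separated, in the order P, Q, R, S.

The stationary distribution satisfies pi = pi * P, i.e.:
  pi_P = 1/12*pi_P + 5/12*pi_Q + 1/6*pi_R + 1/12*pi_S
  pi_Q = 1/12*pi_P + 1/12*pi_Q + 1/3*pi_R + 1/6*pi_S
  pi_R = 7/12*pi_P + 5/12*pi_Q + 5/12*pi_R + 1/4*pi_S
  pi_S = 1/4*pi_P + 1/12*pi_Q + 1/12*pi_R + 1/2*pi_S
with normalization: pi_P + pi_Q + pi_R + pi_S = 1.

Using the first 3 balance equations plus normalization, the linear system A*pi = b is:
  [-11/12, 5/12, 1/6, 1/12] . pi = 0
  [1/12, -11/12, 1/3, 1/6] . pi = 0
  [7/12, 5/12, -7/12, 1/4] . pi = 0
  [1, 1, 1, 1] . pi = 1

Solving yields:
  pi_P = 13/70
  pi_Q = 299/1470
  pi_R = 61/147
  pi_S = 48/245

Verification (pi * P):
  13/70*1/12 + 299/1470*5/12 + 61/147*1/6 + 48/245*1/12 = 13/70 = pi_P  (ok)
  13/70*1/12 + 299/1470*1/12 + 61/147*1/3 + 48/245*1/6 = 299/1470 = pi_Q  (ok)
  13/70*7/12 + 299/1470*5/12 + 61/147*5/12 + 48/245*1/4 = 61/147 = pi_R  (ok)
  13/70*1/4 + 299/1470*1/12 + 61/147*1/12 + 48/245*1/2 = 48/245 = pi_S  (ok)

Answer: 13/70 299/1470 61/147 48/245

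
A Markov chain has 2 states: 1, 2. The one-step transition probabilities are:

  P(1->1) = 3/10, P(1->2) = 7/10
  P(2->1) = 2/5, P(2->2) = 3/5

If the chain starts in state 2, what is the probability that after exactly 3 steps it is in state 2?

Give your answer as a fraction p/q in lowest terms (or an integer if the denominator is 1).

Computing P^3 by repeated multiplication:
P^1 =
  1: [3/10, 7/10]
  2: [2/5, 3/5]
P^2 =
  1: [37/100, 63/100]
  2: [9/25, 16/25]
P^3 =
  1: [363/1000, 637/1000]
  2: [91/250, 159/250]

(P^3)[2 -> 2] = 159/250

Answer: 159/250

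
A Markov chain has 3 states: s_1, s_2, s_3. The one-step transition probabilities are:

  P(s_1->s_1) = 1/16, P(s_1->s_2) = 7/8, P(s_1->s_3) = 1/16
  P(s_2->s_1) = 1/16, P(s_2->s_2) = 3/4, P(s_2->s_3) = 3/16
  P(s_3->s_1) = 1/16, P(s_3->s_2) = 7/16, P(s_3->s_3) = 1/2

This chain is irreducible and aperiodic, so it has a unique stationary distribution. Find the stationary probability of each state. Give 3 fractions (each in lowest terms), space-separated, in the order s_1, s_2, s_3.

The stationary distribution satisfies pi = pi * P, i.e.:
  pi_s_1 = 1/16*pi_s_1 + 1/16*pi_s_2 + 1/16*pi_s_3
  pi_s_2 = 7/8*pi_s_1 + 3/4*pi_s_2 + 7/16*pi_s_3
  pi_s_3 = 1/16*pi_s_1 + 3/16*pi_s_2 + 1/2*pi_s_3
with normalization: pi_s_1 + pi_s_2 + pi_s_3 = 1.

Using the first 2 balance equations plus normalization, the linear system A*pi = b is:
  [-15/16, 1/16, 1/16] . pi = 0
  [7/8, -1/4, 7/16] . pi = 0
  [1, 1, 1] . pi = 1

Solving yields:
  pi_s_1 = 1/16
  pi_s_2 = 119/176
  pi_s_3 = 23/88

Verification (pi * P):
  1/16*1/16 + 119/176*1/16 + 23/88*1/16 = 1/16 = pi_s_1  (ok)
  1/16*7/8 + 119/176*3/4 + 23/88*7/16 = 119/176 = pi_s_2  (ok)
  1/16*1/16 + 119/176*3/16 + 23/88*1/2 = 23/88 = pi_s_3  (ok)

Answer: 1/16 119/176 23/88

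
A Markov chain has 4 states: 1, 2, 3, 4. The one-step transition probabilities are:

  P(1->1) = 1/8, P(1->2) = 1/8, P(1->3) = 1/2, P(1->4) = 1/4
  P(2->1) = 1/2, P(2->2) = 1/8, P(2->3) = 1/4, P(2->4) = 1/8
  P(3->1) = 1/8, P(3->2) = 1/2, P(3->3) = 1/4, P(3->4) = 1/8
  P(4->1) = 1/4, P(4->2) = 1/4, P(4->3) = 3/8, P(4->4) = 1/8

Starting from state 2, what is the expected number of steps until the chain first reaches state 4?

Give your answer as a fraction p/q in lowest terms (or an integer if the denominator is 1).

Answer: 94/15

Derivation:
Let h_i = expected steps to first reach 4 from state i.
Boundary: h_4 = 0.
First-step equations for the other states:
  h_1 = 1 + 1/8*h_1 + 1/8*h_2 + 1/2*h_3 + 1/4*h_4
  h_2 = 1 + 1/2*h_1 + 1/8*h_2 + 1/4*h_3 + 1/8*h_4
  h_3 = 1 + 1/8*h_1 + 1/2*h_2 + 1/4*h_3 + 1/8*h_4

Substituting h_4 = 0 and rearranging gives the linear system (I - Q) h = 1:
  [7/8, -1/8, -1/2] . (h_1, h_2, h_3) = 1
  [-1/2, 7/8, -1/4] . (h_1, h_2, h_3) = 1
  [-1/8, -1/2, 3/4] . (h_1, h_2, h_3) = 1

Solving yields:
  h_1 = 86/15
  h_2 = 94/15
  h_3 = 97/15

Starting state is 2, so the expected hitting time is h_2 = 94/15.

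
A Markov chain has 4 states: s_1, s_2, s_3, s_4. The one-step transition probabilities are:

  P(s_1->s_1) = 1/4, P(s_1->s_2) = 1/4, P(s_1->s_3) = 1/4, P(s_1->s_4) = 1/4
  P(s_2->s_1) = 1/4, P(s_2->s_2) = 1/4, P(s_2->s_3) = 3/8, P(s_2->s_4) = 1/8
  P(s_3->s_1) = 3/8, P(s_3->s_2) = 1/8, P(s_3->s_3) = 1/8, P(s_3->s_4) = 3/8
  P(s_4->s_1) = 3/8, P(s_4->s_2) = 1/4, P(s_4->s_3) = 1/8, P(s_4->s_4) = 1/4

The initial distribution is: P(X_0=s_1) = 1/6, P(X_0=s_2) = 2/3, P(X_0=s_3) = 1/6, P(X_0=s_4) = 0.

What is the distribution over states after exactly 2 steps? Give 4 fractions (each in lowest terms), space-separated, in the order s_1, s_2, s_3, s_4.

Answer: 5/16 27/128 83/384 25/96

Derivation:
Propagating the distribution step by step (d_{t+1} = d_t * P):
d_0 = (s_1=1/6, s_2=2/3, s_3=1/6, s_4=0)
  d_1[s_1] = 1/6*1/4 + 2/3*1/4 + 1/6*3/8 + 0*3/8 = 13/48
  d_1[s_2] = 1/6*1/4 + 2/3*1/4 + 1/6*1/8 + 0*1/4 = 11/48
  d_1[s_3] = 1/6*1/4 + 2/3*3/8 + 1/6*1/8 + 0*1/8 = 5/16
  d_1[s_4] = 1/6*1/4 + 2/3*1/8 + 1/6*3/8 + 0*1/4 = 3/16
d_1 = (s_1=13/48, s_2=11/48, s_3=5/16, s_4=3/16)
  d_2[s_1] = 13/48*1/4 + 11/48*1/4 + 5/16*3/8 + 3/16*3/8 = 5/16
  d_2[s_2] = 13/48*1/4 + 11/48*1/4 + 5/16*1/8 + 3/16*1/4 = 27/128
  d_2[s_3] = 13/48*1/4 + 11/48*3/8 + 5/16*1/8 + 3/16*1/8 = 83/384
  d_2[s_4] = 13/48*1/4 + 11/48*1/8 + 5/16*3/8 + 3/16*1/4 = 25/96
d_2 = (s_1=5/16, s_2=27/128, s_3=83/384, s_4=25/96)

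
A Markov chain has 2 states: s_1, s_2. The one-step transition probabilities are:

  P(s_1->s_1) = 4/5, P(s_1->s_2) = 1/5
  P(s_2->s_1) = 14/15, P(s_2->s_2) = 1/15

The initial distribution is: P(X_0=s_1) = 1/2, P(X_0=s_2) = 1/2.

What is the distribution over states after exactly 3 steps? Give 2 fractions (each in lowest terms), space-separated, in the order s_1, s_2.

Propagating the distribution step by step (d_{t+1} = d_t * P):
d_0 = (s_1=1/2, s_2=1/2)
  d_1[s_1] = 1/2*4/5 + 1/2*14/15 = 13/15
  d_1[s_2] = 1/2*1/5 + 1/2*1/15 = 2/15
d_1 = (s_1=13/15, s_2=2/15)
  d_2[s_1] = 13/15*4/5 + 2/15*14/15 = 184/225
  d_2[s_2] = 13/15*1/5 + 2/15*1/15 = 41/225
d_2 = (s_1=184/225, s_2=41/225)
  d_3[s_1] = 184/225*4/5 + 41/225*14/15 = 2782/3375
  d_3[s_2] = 184/225*1/5 + 41/225*1/15 = 593/3375
d_3 = (s_1=2782/3375, s_2=593/3375)

Answer: 2782/3375 593/3375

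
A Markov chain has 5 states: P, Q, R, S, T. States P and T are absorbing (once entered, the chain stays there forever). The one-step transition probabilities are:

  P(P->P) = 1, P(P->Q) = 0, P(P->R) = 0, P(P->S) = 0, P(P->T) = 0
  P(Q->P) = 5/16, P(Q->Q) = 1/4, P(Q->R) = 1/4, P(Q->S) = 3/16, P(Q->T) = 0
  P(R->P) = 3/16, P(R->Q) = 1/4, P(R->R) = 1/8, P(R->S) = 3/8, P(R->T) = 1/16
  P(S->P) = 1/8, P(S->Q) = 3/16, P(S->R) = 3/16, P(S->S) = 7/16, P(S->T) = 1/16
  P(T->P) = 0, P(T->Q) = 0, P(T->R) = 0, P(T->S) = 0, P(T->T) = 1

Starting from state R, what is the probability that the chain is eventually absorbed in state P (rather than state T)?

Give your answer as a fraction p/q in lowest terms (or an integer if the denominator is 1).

Answer: 245/306

Derivation:
Let a_i = P(absorbed in P | start in state i).
Boundary conditions: a_P = 1, a_T = 0.
For each transient state i, a_i = sum_j P(i->j) * a_j:
  a_Q = 5/16*a_P + 1/4*a_Q + 1/4*a_R + 3/16*a_S + 0*a_T
  a_R = 3/16*a_P + 1/4*a_Q + 1/8*a_R + 3/8*a_S + 1/16*a_T
  a_S = 1/8*a_P + 3/16*a_Q + 3/16*a_R + 7/16*a_S + 1/16*a_T

Substituting a_P = 1 and a_T = 0, rearrange to (I - Q) a = r where r[i] = P(i -> P):
  [3/4, -1/4, -3/16] . (a_Q, a_R, a_S) = 5/16
  [-1/4, 7/8, -3/8] . (a_Q, a_R, a_S) = 3/16
  [-3/16, -3/16, 9/16] . (a_Q, a_R, a_S) = 1/8

Solving yields:
  a_Q = 269/306
  a_R = 245/306
  a_S = 359/459

Starting state is R, so the absorption probability is a_R = 245/306.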